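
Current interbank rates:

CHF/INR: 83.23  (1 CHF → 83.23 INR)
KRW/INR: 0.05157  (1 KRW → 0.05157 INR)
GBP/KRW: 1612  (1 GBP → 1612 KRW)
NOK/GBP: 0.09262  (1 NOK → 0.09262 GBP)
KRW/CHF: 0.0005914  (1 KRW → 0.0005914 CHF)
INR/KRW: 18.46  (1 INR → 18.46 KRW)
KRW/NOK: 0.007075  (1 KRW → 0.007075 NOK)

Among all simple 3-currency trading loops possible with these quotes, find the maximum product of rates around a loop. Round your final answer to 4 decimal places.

1.0563

KRW→NOK→GBP→KRW: 0.007075 × 0.09262 × 1612 = 1.05632
CHF→INR→KRW→CHF: 83.23 × 18.46 × 0.0005914 = 0.90864
Maximum is KRW→NOK→GBP→KRW at 1.0563; arbitrage exists.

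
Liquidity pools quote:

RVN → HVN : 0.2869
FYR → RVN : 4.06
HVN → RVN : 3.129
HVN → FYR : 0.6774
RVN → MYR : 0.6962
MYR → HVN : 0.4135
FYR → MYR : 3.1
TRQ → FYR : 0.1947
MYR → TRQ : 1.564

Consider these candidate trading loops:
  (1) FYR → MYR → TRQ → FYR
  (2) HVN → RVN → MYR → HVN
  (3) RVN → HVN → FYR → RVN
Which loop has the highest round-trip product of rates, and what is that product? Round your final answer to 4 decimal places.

(1) 3.1 × 1.564 × 0.1947 = 0.94398
(2) 3.129 × 0.6962 × 0.4135 = 0.90077
(3) 0.2869 × 0.6774 × 4.06 = 0.78905
Highest is cycle (1) at 0.9440 (≤1, no arbitrage).

0.9440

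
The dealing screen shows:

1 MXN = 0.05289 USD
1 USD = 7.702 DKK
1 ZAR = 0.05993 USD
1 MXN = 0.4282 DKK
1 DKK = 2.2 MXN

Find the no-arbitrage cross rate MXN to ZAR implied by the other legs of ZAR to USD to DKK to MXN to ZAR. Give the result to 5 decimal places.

Known legs of the cycle: 0.05993 × 7.702 × 2.2 = 1.015477892
For no arbitrage the full-cycle product must be 1, so the missing rate is 1 / 1.015477892 ≈ 0.9847580.

0.98476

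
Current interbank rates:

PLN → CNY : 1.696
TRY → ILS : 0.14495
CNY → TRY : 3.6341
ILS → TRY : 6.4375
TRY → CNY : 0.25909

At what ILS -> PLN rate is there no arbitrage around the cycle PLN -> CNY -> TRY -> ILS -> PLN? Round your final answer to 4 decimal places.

1.1193

Known legs of the cycle: 1.696 × 3.6341 × 0.14495 = 0.89338970032
For no arbitrage the full-cycle product must be 1, so the missing rate is 1 / 0.89338970032 ≈ 1.119332.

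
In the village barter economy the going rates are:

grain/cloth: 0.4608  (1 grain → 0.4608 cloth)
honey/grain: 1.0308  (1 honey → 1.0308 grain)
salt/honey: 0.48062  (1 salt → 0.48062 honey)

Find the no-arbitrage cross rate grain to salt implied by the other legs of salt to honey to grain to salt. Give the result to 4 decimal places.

Known legs of the cycle: 0.48062 × 1.0308 = 0.495423096
For no arbitrage the full-cycle product must be 1, so the missing rate is 1 / 0.495423096 ≈ 2.018477.

2.0185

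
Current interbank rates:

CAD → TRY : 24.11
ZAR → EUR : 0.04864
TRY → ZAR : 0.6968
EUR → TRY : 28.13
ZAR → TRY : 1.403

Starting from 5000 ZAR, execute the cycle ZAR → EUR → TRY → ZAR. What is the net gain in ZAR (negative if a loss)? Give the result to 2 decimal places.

5000 ZAR × 0.04864 = 243.2 EUR
243.2 EUR × 28.13 = 6841.216 TRY
6841.216 TRY × 0.6968 = 4766.9593088 ZAR
Net change: 4766.9593088 − 5000 = -233.0406912 ZAR

-233.04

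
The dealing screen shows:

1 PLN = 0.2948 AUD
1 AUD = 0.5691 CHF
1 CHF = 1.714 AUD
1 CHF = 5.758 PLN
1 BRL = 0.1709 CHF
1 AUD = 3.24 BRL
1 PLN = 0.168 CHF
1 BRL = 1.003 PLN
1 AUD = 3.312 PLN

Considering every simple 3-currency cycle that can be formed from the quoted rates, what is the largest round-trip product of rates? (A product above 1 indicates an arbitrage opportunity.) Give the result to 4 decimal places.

AUD→CHF→PLN→AUD: 0.5691 × 5.758 × 0.2948 = 0.96602
BRL→PLN→AUD→BRL: 1.003 × 0.2948 × 3.24 = 0.95802
AUD→PLN→CHF→AUD: 3.312 × 0.168 × 1.714 = 0.95370
BRL→CHF→AUD→BRL: 0.1709 × 1.714 × 3.24 = 0.94907
Maximum is AUD→CHF→PLN→AUD at 0.9660; no arbitrage — every cycle loses value.

0.9660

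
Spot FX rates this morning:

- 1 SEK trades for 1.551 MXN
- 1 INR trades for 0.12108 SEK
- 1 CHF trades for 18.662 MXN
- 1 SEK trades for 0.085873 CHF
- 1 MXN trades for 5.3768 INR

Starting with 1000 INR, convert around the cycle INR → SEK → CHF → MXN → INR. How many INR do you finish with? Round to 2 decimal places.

1043.30

1000 INR × 0.12108 = 121.08 SEK
121.08 SEK × 0.085873 = 10.39750284 CHF
10.39750284 CHF × 18.662 = 194.03819800008 MXN
194.03819800008 MXN × 5.3768 = 1043.304583006830144 INR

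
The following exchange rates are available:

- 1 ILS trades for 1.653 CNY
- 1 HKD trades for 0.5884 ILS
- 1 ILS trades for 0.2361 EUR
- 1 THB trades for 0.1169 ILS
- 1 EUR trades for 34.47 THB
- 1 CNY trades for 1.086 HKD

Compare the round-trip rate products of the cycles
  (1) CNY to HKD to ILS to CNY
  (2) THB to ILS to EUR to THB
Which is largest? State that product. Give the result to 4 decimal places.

1.0563

(1) 1.086 × 0.5884 × 1.653 = 1.05627
(2) 0.1169 × 0.2361 × 34.47 = 0.95138
Highest is cycle (1) at 1.0563 (>1, arbitrage).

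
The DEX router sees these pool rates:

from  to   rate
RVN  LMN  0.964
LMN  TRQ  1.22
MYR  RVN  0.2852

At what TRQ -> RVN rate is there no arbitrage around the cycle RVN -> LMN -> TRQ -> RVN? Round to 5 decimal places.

0.85028

Known legs of the cycle: 0.964 × 1.22 = 1.17608
For no arbitrage the full-cycle product must be 1, so the missing rate is 1 / 1.17608 ≈ 0.8502823.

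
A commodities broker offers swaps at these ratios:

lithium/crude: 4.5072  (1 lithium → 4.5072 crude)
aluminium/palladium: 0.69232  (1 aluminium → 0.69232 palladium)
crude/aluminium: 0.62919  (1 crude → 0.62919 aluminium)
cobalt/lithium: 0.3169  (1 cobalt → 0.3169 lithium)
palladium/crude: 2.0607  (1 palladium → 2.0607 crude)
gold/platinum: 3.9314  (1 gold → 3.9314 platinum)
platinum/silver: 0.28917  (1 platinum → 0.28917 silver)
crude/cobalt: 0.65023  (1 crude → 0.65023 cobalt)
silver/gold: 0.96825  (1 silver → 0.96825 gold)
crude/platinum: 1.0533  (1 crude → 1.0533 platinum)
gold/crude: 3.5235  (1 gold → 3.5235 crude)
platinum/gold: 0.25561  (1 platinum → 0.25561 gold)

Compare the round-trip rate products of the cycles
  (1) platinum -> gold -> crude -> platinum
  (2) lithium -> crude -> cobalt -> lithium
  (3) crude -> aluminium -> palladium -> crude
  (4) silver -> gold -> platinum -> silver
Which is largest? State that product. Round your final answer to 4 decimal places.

1.1007

(1) 0.25561 × 3.5235 × 1.0533 = 0.94865
(2) 4.5072 × 0.65023 × 0.3169 = 0.92874
(3) 0.62919 × 0.69232 × 2.0607 = 0.89764
(4) 0.96825 × 3.9314 × 0.28917 = 1.10075
Highest is cycle (4) at 1.1007 (>1, arbitrage).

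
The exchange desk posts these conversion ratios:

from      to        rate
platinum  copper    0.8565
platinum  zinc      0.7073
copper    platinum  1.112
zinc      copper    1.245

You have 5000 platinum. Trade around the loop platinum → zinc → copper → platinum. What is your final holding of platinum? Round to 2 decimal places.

4896.07

5000 platinum × 0.7073 = 3536.5 zinc
3536.5 zinc × 1.245 = 4402.9425 copper
4402.9425 copper × 1.112 = 4896.07206 platinum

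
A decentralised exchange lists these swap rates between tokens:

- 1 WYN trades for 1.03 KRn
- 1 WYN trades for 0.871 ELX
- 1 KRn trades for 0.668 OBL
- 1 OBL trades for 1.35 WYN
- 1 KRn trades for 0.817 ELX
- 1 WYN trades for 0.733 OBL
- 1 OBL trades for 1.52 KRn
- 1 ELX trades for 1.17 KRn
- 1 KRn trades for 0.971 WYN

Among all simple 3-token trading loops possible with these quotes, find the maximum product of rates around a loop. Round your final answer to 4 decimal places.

WYN→OBL→KRn→WYN: 0.733 × 1.52 × 0.971 = 1.08185
ELX→KRn→WYN→ELX: 1.17 × 0.971 × 0.871 = 0.98952
WYN→KRn→OBL→WYN: 1.03 × 0.668 × 1.35 = 0.92885
Maximum is WYN→OBL→KRn→WYN at 1.0818; arbitrage exists.

1.0818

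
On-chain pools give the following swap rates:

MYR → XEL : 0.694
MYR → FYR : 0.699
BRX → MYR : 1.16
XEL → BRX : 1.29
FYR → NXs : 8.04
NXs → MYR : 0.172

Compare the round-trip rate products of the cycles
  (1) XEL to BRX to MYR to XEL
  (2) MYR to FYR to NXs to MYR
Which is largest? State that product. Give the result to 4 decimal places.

(1) 1.29 × 1.16 × 0.694 = 1.03850
(2) 0.699 × 8.04 × 0.172 = 0.96663
Highest is cycle (1) at 1.0385 (>1, arbitrage).

1.0385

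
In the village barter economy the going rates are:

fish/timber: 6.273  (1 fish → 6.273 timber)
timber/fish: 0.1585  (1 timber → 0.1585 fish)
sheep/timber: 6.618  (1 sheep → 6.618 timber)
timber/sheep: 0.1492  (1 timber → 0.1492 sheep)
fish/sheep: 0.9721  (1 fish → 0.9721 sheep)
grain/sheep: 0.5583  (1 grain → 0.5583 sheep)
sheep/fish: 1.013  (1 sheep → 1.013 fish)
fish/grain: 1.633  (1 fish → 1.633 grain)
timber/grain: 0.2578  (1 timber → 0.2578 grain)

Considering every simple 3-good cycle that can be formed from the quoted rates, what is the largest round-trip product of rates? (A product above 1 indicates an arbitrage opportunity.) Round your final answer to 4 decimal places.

1.0197

fish→sheep→timber→fish: 0.9721 × 6.618 × 0.1585 = 1.01969
grain→sheep→timber→grain: 0.5583 × 6.618 × 0.2578 = 0.95253
fish→timber→sheep→fish: 6.273 × 0.1492 × 1.013 = 0.94810
grain→sheep→fish→grain: 0.5583 × 1.013 × 1.633 = 0.92356
Maximum is fish→sheep→timber→fish at 1.0197; arbitrage exists.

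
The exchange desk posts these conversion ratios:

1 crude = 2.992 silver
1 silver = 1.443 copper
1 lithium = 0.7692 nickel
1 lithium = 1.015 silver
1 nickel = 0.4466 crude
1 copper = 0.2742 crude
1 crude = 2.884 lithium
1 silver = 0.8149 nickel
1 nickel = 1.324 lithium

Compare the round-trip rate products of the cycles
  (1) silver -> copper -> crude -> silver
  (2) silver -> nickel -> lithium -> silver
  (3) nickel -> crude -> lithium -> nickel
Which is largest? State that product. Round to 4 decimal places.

(1) 1.443 × 0.2742 × 2.992 = 1.18385
(2) 0.8149 × 1.324 × 1.015 = 1.09511
(3) 0.4466 × 2.884 × 0.7692 = 0.99073
Highest is cycle (1) at 1.1838 (>1, arbitrage).

1.1838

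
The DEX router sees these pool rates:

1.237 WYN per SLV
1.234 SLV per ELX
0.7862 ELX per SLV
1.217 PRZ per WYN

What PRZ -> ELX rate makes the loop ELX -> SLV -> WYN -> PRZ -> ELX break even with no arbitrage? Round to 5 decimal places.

Known legs of the cycle: 1.234 × 1.237 × 1.217 = 1.857699386
For no arbitrage the full-cycle product must be 1, so the missing rate is 1 / 1.857699386 ≈ 0.5383002.

0.53830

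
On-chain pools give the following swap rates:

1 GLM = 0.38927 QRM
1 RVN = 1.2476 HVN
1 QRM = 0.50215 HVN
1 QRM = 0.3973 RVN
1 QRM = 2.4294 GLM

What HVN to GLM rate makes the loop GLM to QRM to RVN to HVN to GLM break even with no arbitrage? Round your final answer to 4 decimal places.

5.1827

Known legs of the cycle: 0.38927 × 0.3973 × 1.2476 = 0.1929500370196
For no arbitrage the full-cycle product must be 1, so the missing rate is 1 / 0.1929500370196 ≈ 5.182689.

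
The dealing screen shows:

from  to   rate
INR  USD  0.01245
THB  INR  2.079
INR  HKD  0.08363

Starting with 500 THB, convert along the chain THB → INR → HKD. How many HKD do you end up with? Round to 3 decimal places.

500 THB × 2.079 = 1039.5 INR
1039.5 INR × 0.08363 = 86.933385 HKD

86.933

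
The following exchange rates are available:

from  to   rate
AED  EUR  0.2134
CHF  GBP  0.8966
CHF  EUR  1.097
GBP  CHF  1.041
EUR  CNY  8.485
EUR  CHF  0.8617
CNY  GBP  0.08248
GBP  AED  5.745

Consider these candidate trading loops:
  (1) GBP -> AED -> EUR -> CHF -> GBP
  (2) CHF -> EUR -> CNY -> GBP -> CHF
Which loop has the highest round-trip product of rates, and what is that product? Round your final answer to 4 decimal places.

(1) 5.745 × 0.2134 × 0.8617 × 0.8966 = 0.94719
(2) 1.097 × 8.485 × 0.08248 × 1.041 = 0.79920
Highest is cycle (1) at 0.9472 (≤1, no arbitrage).

0.9472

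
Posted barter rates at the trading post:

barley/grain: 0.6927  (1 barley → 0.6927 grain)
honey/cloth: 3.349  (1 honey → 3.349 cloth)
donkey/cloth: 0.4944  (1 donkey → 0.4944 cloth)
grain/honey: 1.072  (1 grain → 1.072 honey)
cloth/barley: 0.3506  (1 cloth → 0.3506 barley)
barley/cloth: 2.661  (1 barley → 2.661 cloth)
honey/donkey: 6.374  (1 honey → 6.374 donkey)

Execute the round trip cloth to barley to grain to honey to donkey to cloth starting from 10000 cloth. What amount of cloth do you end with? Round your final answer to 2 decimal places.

10000 cloth × 0.3506 = 3506 barley
3506 barley × 0.6927 = 2428.6062 grain
2428.6062 grain × 1.072 = 2603.4658464 honey
2603.4658464 honey × 6.374 = 16594.4913049536 donkey
16594.4913049536 donkey × 0.4944 = 8204.31650116905984 cloth

8204.32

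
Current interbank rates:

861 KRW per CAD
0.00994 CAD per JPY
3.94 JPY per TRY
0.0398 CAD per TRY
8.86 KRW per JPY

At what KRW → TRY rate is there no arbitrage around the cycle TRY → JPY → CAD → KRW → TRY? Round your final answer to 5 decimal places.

Known legs of the cycle: 3.94 × 0.00994 × 861 = 33.7198596
For no arbitrage the full-cycle product must be 1, so the missing rate is 1 / 33.7198596 ≈ 0.0296561.

0.02966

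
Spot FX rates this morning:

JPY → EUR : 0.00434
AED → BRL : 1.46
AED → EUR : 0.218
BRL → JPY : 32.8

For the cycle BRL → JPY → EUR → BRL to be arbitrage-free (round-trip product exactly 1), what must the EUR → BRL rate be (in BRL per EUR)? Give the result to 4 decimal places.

Known legs of the cycle: 32.8 × 0.00434 = 0.142352
For no arbitrage the full-cycle product must be 1, so the missing rate is 1 / 0.142352 ≈ 7.024840.

7.0248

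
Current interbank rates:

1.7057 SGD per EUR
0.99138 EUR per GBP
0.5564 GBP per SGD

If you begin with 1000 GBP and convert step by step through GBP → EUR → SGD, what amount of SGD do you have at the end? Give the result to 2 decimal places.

1000 GBP × 0.99138 = 991.38 EUR
991.38 EUR × 1.7057 = 1690.996866 SGD

1691.00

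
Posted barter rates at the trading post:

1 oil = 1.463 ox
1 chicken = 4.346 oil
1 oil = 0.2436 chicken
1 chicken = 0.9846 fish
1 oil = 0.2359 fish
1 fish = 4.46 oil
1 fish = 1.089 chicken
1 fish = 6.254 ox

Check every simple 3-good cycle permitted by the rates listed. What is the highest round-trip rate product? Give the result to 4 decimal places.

chicken→oil→fish→chicken: 4.346 × 0.2359 × 1.089 = 1.11647
chicken→fish→oil→chicken: 0.9846 × 4.46 × 0.2436 = 1.06972
Maximum is chicken→oil→fish→chicken at 1.1165; arbitrage exists.

1.1165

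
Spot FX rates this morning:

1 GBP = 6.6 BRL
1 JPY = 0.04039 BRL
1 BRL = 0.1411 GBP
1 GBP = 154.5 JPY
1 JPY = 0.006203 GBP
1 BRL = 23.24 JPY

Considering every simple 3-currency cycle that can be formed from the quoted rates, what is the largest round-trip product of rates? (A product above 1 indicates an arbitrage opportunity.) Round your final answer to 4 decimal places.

0.9514

GBP→BRL→JPY→GBP: 6.6 × 23.24 × 0.006203 = 0.95144
GBP→JPY→BRL→GBP: 154.5 × 0.04039 × 0.1411 = 0.88050
Maximum is GBP→BRL→JPY→GBP at 0.9514; no arbitrage — every cycle loses value.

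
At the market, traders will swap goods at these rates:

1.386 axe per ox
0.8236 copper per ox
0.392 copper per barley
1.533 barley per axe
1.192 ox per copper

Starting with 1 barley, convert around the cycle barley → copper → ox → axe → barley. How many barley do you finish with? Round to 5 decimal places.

1 barley × 0.392 = 0.392 copper
0.392 copper × 1.192 = 0.467264 ox
0.467264 ox × 1.386 = 0.647627904 axe
0.647627904 axe × 1.533 = 0.992813576832 barley

0.99281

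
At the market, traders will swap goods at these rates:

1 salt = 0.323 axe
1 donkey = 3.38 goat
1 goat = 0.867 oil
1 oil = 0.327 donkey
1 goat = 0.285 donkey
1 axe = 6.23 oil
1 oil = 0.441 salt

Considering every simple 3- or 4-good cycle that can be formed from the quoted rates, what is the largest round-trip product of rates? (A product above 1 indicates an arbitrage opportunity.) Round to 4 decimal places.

goat→oil→donkey→goat: 0.867 × 0.327 × 3.38 = 0.95826
oil→salt→axe→oil: 0.441 × 0.323 × 6.23 = 0.88742
Maximum is goat→oil→donkey→goat at 0.9583; no arbitrage — every cycle loses value.

0.9583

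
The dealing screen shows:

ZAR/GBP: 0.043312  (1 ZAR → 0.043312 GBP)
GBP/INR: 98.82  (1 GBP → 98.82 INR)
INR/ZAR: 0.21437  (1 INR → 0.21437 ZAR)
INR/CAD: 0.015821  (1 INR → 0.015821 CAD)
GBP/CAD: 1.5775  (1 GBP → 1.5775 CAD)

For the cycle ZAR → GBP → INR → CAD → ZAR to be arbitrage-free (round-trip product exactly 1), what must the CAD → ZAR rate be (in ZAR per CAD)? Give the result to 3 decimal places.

Known legs of the cycle: 0.043312 × 98.82 × 0.015821 = 0.06771533300064
For no arbitrage the full-cycle product must be 1, so the missing rate is 1 / 0.06771533300064 ≈ 14.76770.

14.768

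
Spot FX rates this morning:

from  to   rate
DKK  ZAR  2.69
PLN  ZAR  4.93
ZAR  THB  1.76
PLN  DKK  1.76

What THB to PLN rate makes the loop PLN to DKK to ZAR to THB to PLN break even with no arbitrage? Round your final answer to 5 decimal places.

0.12001

Known legs of the cycle: 1.76 × 2.69 × 1.76 = 8.332544
For no arbitrage the full-cycle product must be 1, so the missing rate is 1 / 8.332544 ≈ 0.1200114.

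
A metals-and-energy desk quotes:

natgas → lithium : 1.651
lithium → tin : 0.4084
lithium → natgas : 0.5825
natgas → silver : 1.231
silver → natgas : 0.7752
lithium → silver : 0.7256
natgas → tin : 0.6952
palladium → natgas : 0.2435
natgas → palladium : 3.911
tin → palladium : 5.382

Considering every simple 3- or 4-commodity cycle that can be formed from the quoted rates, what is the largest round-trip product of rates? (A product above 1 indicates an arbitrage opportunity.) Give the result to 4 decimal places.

0.9287

natgas→lithium→silver→natgas: 1.651 × 0.7256 × 0.7752 = 0.92866
palladium→natgas→tin→palladium: 0.2435 × 0.6952 × 5.382 = 0.91107
palladium→natgas→lithium→tin→palladium: 0.2435 × 1.651 × 0.4084 × 5.382 = 0.88364
Maximum is natgas→lithium→silver→natgas at 0.9287; no arbitrage — every cycle loses value.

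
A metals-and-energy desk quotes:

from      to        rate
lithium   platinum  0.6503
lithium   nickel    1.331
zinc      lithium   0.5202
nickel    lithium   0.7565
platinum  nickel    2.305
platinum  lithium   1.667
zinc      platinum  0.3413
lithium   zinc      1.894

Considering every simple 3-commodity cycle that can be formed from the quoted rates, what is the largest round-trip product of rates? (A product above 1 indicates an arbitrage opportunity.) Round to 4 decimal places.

lithium→platinum→nickel→lithium: 0.6503 × 2.305 × 0.7565 = 1.13395
lithium→zinc→platinum→lithium: 1.894 × 0.3413 × 1.667 = 1.07759
Maximum is lithium→platinum→nickel→lithium at 1.1339; arbitrage exists.

1.1339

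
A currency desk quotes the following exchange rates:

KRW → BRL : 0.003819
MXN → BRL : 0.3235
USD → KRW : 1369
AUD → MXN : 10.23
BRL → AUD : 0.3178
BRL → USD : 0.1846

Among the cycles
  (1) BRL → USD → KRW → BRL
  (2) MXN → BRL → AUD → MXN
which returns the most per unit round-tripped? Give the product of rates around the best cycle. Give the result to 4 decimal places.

1.0517

(1) 0.1846 × 1369 × 0.003819 = 0.96513
(2) 0.3235 × 0.3178 × 10.23 = 1.05173
Highest is cycle (2) at 1.0517 (>1, arbitrage).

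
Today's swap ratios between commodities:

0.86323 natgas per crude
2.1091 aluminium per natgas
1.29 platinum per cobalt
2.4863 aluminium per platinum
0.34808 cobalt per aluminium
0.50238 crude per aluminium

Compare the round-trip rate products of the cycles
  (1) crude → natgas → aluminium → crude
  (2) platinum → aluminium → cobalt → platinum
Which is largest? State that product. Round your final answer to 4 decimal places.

1.1164

(1) 0.86323 × 2.1091 × 0.50238 = 0.91465
(2) 2.4863 × 0.34808 × 1.29 = 1.11641
Highest is cycle (2) at 1.1164 (>1, arbitrage).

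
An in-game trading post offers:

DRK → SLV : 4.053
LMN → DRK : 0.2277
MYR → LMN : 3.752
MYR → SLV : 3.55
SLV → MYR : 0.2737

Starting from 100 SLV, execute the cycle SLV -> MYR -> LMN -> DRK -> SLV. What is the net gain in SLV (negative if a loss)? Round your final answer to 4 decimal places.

100 SLV × 0.2737 = 27.37 MYR
27.37 MYR × 3.752 = 102.69224 LMN
102.69224 LMN × 0.2277 = 23.383023048 DRK
23.383023048 DRK × 4.053 = 94.771392413544 SLV
Net change: 94.771392413544 − 100 = -5.228607586456 SLV

-5.2286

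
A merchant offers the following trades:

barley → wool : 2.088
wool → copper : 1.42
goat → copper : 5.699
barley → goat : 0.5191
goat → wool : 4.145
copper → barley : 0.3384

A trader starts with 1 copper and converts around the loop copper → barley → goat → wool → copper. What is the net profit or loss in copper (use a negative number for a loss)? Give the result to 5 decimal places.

0.03394

1 copper × 0.3384 = 0.3384 barley
0.3384 barley × 0.5191 = 0.17566344 goat
0.17566344 goat × 4.145 = 0.7281249588 wool
0.7281249588 wool × 1.42 = 1.033937441496 copper
Net change: 1.033937441496 − 1 = 0.033937441496 copper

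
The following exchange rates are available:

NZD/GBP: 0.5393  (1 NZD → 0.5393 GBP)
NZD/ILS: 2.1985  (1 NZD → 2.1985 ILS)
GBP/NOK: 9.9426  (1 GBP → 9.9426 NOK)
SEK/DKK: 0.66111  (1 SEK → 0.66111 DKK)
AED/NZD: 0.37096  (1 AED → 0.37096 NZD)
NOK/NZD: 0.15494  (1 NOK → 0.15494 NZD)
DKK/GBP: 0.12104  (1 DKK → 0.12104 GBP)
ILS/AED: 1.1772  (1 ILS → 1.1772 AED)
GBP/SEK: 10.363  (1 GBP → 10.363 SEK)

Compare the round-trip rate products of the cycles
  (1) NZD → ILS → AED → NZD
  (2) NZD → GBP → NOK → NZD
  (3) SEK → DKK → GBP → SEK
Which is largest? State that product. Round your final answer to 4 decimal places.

0.9601

(1) 2.1985 × 1.1772 × 0.37096 = 0.96007
(2) 0.5393 × 9.9426 × 0.15494 = 0.83080
(3) 0.66111 × 0.12104 × 10.363 = 0.82926
Highest is cycle (1) at 0.9601 (≤1, no arbitrage).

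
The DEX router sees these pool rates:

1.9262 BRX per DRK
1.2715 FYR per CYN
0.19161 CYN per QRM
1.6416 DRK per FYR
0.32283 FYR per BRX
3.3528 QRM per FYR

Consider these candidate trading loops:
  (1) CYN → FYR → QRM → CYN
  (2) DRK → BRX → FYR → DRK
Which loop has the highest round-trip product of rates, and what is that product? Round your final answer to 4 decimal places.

(1) 1.2715 × 3.3528 × 0.19161 = 0.81685
(2) 1.9262 × 0.32283 × 1.6416 = 1.02080
Highest is cycle (2) at 1.0208 (>1, arbitrage).

1.0208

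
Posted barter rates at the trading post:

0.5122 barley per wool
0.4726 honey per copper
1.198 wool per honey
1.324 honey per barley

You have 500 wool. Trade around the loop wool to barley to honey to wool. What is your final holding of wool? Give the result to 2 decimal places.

500 wool × 0.5122 = 256.1 barley
256.1 barley × 1.324 = 339.0764 honey
339.0764 honey × 1.198 = 406.2135272 wool

406.21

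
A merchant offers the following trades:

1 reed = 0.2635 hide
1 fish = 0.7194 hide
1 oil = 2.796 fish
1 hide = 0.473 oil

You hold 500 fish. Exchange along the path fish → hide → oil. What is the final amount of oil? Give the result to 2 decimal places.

500 fish × 0.7194 = 359.7 hide
359.7 hide × 0.473 = 170.1381 oil

170.14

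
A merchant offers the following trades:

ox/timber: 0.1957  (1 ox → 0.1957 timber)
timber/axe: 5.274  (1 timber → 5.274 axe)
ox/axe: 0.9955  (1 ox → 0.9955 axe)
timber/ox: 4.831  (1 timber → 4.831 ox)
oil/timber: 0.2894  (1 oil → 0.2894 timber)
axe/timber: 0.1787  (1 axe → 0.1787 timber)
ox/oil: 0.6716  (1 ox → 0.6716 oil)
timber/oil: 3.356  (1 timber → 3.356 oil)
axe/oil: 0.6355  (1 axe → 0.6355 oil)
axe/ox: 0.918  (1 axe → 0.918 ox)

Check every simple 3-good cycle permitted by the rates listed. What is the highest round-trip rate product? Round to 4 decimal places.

timber→axe→oil→timber: 5.274 × 0.6355 × 0.2894 = 0.96996
timber→axe→ox→timber: 5.274 × 0.918 × 0.1957 = 0.94749
timber→ox→oil→timber: 4.831 × 0.6716 × 0.2894 = 0.93896
timber→ox→axe→timber: 4.831 × 0.9955 × 0.1787 = 0.85941
Maximum is timber→axe→oil→timber at 0.9700; no arbitrage — every cycle loses value.

0.9700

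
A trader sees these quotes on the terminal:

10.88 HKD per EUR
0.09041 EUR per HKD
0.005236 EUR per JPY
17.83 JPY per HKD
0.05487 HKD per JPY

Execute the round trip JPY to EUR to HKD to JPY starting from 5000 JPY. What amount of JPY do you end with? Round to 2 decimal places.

5078.67

5000 JPY × 0.005236 = 26.18 EUR
26.18 EUR × 10.88 = 284.8384 HKD
284.8384 HKD × 17.83 = 5078.668672 JPY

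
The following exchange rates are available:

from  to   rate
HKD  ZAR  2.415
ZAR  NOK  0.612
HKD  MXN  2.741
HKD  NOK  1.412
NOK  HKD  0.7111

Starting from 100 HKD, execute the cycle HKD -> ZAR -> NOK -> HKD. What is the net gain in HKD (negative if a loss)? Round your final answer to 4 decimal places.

5.0992

100 HKD × 2.415 = 241.5 ZAR
241.5 ZAR × 0.612 = 147.798 NOK
147.798 NOK × 0.7111 = 105.0991578 HKD
Net change: 105.0991578 − 100 = 5.0991578 HKD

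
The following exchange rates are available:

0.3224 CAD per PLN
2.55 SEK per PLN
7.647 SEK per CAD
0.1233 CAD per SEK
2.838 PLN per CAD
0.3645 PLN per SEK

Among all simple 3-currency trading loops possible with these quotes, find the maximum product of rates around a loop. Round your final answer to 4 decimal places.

0.8986

PLN→CAD→SEK→PLN: 0.3224 × 7.647 × 0.3645 = 0.89864
PLN→SEK→CAD→PLN: 2.55 × 0.1233 × 2.838 = 0.89231
Maximum is PLN→CAD→SEK→PLN at 0.8986; no arbitrage — every cycle loses value.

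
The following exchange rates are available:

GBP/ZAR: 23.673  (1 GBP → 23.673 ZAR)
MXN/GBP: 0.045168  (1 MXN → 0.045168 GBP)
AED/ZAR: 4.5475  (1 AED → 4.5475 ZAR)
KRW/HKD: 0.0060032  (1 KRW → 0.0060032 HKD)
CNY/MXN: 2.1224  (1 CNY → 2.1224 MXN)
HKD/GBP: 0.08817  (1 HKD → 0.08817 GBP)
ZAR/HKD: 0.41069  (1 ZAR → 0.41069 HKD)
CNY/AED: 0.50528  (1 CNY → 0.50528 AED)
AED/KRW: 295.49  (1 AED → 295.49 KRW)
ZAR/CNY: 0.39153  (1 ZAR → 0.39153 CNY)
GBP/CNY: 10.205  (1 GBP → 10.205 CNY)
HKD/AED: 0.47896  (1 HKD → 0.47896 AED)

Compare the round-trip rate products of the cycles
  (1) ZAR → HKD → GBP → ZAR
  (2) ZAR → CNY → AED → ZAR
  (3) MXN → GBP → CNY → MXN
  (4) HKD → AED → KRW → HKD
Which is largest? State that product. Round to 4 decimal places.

(1) 0.41069 × 0.08817 × 23.673 = 0.85721
(2) 0.39153 × 0.50528 × 4.5475 = 0.89964
(3) 0.045168 × 10.205 × 2.1224 = 0.97830
(4) 0.47896 × 295.49 × 0.0060032 = 0.84962
Highest is cycle (3) at 0.9783 (≤1, no arbitrage).

0.9783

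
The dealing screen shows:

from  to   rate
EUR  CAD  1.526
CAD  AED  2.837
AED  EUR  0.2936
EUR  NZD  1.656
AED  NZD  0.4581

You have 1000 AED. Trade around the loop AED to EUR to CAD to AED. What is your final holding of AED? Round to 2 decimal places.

1271.07

1000 AED × 0.2936 = 293.6 EUR
293.6 EUR × 1.526 = 448.0336 CAD
448.0336 CAD × 2.837 = 1271.0713232 AED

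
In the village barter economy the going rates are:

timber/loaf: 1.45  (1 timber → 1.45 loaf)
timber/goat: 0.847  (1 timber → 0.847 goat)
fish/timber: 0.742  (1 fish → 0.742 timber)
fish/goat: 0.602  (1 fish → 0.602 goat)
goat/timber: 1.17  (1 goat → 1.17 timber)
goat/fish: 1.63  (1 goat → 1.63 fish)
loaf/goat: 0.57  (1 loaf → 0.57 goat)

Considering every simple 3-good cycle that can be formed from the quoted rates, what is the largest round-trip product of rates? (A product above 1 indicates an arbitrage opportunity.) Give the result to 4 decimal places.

goat→fish→timber→goat: 1.63 × 0.742 × 0.847 = 1.02441
goat→timber→loaf→goat: 1.17 × 1.45 × 0.57 = 0.96701
Maximum is goat→fish→timber→goat at 1.0244; arbitrage exists.

1.0244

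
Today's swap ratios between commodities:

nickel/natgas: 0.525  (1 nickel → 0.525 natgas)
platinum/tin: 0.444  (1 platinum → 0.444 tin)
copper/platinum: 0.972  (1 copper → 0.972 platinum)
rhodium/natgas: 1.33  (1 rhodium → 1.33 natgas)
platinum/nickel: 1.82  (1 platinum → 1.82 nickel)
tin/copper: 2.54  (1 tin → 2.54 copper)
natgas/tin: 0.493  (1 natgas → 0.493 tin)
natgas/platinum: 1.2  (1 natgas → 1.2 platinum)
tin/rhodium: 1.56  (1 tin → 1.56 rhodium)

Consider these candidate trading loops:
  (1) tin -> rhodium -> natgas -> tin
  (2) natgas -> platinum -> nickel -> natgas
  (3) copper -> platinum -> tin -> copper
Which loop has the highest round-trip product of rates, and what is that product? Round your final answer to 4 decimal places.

1.1466

(1) 1.56 × 1.33 × 0.493 = 1.02288
(2) 1.2 × 1.82 × 0.525 = 1.14660
(3) 0.972 × 0.444 × 2.54 = 1.09618
Highest is cycle (2) at 1.1466 (>1, arbitrage).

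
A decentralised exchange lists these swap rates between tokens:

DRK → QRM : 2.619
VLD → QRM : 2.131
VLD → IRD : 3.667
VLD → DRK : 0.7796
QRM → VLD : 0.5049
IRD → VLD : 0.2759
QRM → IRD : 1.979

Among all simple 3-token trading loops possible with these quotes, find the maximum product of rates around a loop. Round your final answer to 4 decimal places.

1.1635

QRM→IRD→VLD→QRM: 1.979 × 0.2759 × 2.131 = 1.16354
QRM→VLD→DRK→QRM: 0.5049 × 0.7796 × 2.619 = 1.03089
Maximum is QRM→IRD→VLD→QRM at 1.1635; arbitrage exists.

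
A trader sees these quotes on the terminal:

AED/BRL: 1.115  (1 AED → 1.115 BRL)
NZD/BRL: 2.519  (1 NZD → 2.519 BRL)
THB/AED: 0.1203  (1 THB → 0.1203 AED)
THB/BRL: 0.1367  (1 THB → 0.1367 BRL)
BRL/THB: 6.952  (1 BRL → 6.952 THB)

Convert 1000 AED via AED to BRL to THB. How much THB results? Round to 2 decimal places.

1000 AED × 1.115 = 1115 BRL
1115 BRL × 6.952 = 7751.48 THB

7751.48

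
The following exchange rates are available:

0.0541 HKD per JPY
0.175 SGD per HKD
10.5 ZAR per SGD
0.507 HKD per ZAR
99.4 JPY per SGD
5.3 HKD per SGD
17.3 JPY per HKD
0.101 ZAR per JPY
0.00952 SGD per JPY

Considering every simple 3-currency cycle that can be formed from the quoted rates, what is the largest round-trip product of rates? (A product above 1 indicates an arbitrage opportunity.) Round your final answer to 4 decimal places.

0.9411

HKD→SGD→JPY→HKD: 0.175 × 99.4 × 0.0541 = 0.94107
ZAR→HKD→SGD→ZAR: 0.507 × 0.175 × 10.5 = 0.93161
ZAR→HKD→JPY→ZAR: 0.507 × 17.3 × 0.101 = 0.88588
HKD→JPY→SGD→HKD: 17.3 × 0.00952 × 5.3 = 0.87289
Maximum is HKD→SGD→JPY→HKD at 0.9411; no arbitrage — every cycle loses value.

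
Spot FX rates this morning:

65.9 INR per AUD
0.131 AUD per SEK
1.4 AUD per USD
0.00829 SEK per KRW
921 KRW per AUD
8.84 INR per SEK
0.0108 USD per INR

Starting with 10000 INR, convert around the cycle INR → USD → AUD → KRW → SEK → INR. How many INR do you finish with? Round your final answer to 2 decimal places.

10000 INR × 0.0108 = 108 USD
108 USD × 1.4 = 151.2 AUD
151.2 AUD × 921 = 139255.2 KRW
139255.2 KRW × 0.00829 = 1154.425608 SEK
1154.425608 SEK × 8.84 = 10205.12237472 INR

10205.12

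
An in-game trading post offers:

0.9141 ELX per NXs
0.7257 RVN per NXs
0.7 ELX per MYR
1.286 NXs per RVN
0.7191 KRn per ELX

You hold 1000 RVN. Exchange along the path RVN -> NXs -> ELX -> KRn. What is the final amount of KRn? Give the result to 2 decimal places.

845.33

1000 RVN × 1.286 = 1286 NXs
1286 NXs × 0.9141 = 1175.5326 ELX
1175.5326 ELX × 0.7191 = 845.32549266 KRn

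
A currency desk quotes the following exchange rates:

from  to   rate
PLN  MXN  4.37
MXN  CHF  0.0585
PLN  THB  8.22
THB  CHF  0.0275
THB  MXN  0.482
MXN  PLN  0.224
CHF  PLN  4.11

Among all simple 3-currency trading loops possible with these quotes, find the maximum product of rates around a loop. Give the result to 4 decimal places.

CHF→PLN→MXN→CHF: 4.11 × 4.37 × 0.0585 = 1.05070
CHF→PLN→THB→CHF: 4.11 × 8.22 × 0.0275 = 0.92907
PLN→THB→MXN→PLN: 8.22 × 0.482 × 0.224 = 0.88750
Maximum is CHF→PLN→MXN→CHF at 1.0507; arbitrage exists.

1.0507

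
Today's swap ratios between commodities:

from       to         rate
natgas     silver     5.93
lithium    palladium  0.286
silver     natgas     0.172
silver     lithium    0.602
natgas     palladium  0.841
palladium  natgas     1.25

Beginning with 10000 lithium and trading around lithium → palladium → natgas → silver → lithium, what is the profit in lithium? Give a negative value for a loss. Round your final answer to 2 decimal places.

10000 lithium × 0.286 = 2860 palladium
2860 palladium × 1.25 = 3575 natgas
3575 natgas × 5.93 = 21199.75 silver
21199.75 silver × 0.602 = 12762.2495 lithium
Net change: 12762.2495 − 10000 = 2762.2495 lithium

2762.25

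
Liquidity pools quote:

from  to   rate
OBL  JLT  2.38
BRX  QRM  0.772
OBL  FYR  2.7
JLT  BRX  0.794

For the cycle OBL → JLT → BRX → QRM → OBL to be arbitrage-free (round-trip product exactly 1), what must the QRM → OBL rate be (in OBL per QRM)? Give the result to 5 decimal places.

Known legs of the cycle: 2.38 × 0.794 × 0.772 = 1.45886384
For no arbitrage the full-cycle product must be 1, so the missing rate is 1 / 1.45886384 ≈ 0.6854649.

0.68546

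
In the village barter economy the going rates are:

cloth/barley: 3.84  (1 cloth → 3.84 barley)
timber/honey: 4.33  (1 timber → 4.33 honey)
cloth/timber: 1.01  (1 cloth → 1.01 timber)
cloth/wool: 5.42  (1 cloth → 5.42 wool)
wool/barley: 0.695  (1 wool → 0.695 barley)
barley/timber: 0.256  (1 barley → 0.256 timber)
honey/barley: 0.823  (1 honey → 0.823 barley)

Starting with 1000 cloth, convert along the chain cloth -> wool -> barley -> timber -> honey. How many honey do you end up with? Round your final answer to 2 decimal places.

4175.53

1000 cloth × 5.42 = 5420 wool
5420 wool × 0.695 = 3766.9 barley
3766.9 barley × 0.256 = 964.3264 timber
964.3264 timber × 4.33 = 4175.533312 honey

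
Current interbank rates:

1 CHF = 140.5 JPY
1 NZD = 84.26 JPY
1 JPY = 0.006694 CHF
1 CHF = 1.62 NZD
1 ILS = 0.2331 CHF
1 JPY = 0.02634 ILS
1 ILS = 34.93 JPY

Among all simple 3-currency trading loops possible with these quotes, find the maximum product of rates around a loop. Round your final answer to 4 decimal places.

NZD→JPY→CHF→NZD: 84.26 × 0.006694 × 1.62 = 0.91374
ILS→CHF→JPY→ILS: 0.2331 × 140.5 × 0.02634 = 0.86265
Maximum is NZD→JPY→CHF→NZD at 0.9137; no arbitrage — every cycle loses value.

0.9137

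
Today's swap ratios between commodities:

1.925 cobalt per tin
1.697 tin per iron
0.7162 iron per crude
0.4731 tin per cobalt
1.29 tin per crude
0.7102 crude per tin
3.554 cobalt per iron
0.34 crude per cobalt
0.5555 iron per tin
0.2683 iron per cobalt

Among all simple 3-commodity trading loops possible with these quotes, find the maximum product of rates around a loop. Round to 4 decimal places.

cobalt→tin→iron→cobalt: 0.4731 × 0.5555 × 3.554 = 0.93402
cobalt→iron→tin→cobalt: 0.2683 × 1.697 × 1.925 = 0.87646
cobalt→crude→iron→cobalt: 0.34 × 0.7162 × 3.554 = 0.86543
tin→crude→iron→tin: 0.7102 × 0.7162 × 1.697 = 0.86317
cobalt→crude→tin→cobalt: 0.34 × 1.29 × 1.925 = 0.84431
Maximum is cobalt→tin→iron→cobalt at 0.9340; no arbitrage — every cycle loses value.

0.9340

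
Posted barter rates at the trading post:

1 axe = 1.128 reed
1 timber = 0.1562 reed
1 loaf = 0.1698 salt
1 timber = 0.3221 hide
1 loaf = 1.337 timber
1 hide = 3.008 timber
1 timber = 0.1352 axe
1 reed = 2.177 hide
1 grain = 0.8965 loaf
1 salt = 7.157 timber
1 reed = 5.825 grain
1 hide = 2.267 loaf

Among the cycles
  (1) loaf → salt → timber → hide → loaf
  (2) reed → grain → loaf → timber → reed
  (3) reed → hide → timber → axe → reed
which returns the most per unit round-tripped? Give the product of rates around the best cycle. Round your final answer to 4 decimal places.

1.0906

(1) 0.1698 × 7.157 × 0.3221 × 2.267 = 0.88738
(2) 5.825 × 0.8965 × 1.337 × 0.1562 = 1.09058
(3) 2.177 × 3.008 × 0.1352 × 1.128 = 0.99867
Highest is cycle (2) at 1.0906 (>1, arbitrage).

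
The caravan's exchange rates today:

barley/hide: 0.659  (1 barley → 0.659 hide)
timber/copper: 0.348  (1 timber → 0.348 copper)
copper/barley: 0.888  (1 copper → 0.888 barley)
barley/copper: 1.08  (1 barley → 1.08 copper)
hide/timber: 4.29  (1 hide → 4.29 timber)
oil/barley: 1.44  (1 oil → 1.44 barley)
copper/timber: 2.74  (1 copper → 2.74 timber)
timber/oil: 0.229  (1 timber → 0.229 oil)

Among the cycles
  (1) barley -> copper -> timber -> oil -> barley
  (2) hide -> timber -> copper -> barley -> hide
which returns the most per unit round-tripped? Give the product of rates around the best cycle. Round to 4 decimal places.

(1) 1.08 × 2.74 × 0.229 × 1.44 = 0.97583
(2) 4.29 × 0.348 × 0.888 × 0.659 = 0.87364
Highest is cycle (1) at 0.9758 (≤1, no arbitrage).

0.9758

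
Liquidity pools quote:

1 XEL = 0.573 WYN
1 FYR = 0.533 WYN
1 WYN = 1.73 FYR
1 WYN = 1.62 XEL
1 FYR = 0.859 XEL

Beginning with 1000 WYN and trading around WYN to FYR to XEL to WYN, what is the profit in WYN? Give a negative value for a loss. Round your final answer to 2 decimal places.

-148.48

1000 WYN × 1.73 = 1730 FYR
1730 FYR × 0.859 = 1486.07 XEL
1486.07 XEL × 0.573 = 851.51811 WYN
Net change: 851.51811 − 1000 = -148.48189 WYN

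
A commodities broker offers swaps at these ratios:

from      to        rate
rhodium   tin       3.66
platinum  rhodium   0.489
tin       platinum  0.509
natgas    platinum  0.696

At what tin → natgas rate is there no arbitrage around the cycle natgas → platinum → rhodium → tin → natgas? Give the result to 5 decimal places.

0.80279

Known legs of the cycle: 0.696 × 0.489 × 3.66 = 1.24565904
For no arbitrage the full-cycle product must be 1, so the missing rate is 1 / 1.24565904 ≈ 0.8027879.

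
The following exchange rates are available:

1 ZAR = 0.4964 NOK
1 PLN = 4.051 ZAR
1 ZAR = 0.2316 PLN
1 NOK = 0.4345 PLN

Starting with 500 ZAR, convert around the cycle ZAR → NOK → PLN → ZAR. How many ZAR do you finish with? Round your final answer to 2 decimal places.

500 ZAR × 0.4964 = 248.2 NOK
248.2 NOK × 0.4345 = 107.8429 PLN
107.8429 PLN × 4.051 = 436.8715879 ZAR

436.87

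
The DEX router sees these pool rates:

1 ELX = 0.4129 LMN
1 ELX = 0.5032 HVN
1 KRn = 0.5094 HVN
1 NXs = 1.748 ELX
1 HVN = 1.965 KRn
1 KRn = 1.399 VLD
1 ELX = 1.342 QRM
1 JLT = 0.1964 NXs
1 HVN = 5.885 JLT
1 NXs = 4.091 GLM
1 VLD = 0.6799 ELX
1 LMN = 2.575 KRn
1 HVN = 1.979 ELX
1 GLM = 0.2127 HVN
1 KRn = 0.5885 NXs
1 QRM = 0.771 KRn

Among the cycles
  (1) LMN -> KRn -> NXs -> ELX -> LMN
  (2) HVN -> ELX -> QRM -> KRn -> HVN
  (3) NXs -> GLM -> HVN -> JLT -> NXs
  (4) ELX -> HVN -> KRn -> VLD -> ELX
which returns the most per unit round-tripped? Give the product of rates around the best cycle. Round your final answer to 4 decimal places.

1.0937

(1) 2.575 × 0.5885 × 1.748 × 0.4129 = 1.09373
(2) 1.979 × 1.342 × 0.771 × 0.5094 = 1.04307
(3) 4.091 × 0.2127 × 5.885 × 0.1964 = 1.00574
(4) 0.5032 × 1.965 × 1.399 × 0.6799 = 0.94052
Highest is cycle (1) at 1.0937 (>1, arbitrage).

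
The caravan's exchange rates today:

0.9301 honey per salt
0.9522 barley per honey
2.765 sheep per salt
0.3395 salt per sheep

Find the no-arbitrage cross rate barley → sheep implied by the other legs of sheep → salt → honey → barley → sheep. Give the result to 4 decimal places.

3.3258

Known legs of the cycle: 0.3395 × 0.9301 × 0.9522 = 0.30067519419
For no arbitrage the full-cycle product must be 1, so the missing rate is 1 / 0.30067519419 ≈ 3.325848.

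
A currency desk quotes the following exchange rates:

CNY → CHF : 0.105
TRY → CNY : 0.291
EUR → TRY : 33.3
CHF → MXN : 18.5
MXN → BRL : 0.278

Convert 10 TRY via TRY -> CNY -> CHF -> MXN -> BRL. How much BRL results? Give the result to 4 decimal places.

10 TRY × 0.291 = 2.91 CNY
2.91 CNY × 0.105 = 0.30555 CHF
0.30555 CHF × 18.5 = 5.652675 MXN
5.652675 MXN × 0.278 = 1.57144365 BRL

1.5714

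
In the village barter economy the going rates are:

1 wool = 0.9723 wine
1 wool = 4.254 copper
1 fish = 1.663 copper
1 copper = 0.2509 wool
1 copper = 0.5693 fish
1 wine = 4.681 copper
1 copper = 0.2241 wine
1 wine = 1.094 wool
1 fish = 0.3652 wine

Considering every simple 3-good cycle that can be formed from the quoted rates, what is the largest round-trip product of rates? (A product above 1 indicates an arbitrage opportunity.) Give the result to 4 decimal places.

1.1419

wool→wine→copper→wool: 0.9723 × 4.681 × 0.2509 = 1.14193
wool→copper→wine→wool: 4.254 × 0.2241 × 1.094 = 1.04293
copper→fish→wine→copper: 0.5693 × 0.3652 × 4.681 = 0.97322
Maximum is wool→wine→copper→wool at 1.1419; arbitrage exists.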